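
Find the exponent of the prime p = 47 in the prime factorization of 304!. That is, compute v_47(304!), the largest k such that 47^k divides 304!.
v_47(304!) = 6

Legendre's formula: v_p(n!) = Σ_{k ≥ 1} ⌊n / p^k⌋. For p = 47, n = 304, the terms are:
  ⌊304/47^1⌋ = ⌊304/47⌋ = 6
(the next term ⌊304/47^2⌋ = 0, terminating the sum). Summing: v_47(304!) = 6 = 6.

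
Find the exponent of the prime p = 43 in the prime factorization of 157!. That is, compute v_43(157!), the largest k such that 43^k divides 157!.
v_43(157!) = 3

Legendre's formula: v_p(n!) = Σ_{k ≥ 1} ⌊n / p^k⌋. For p = 43, n = 157, the terms are:
  ⌊157/43^1⌋ = ⌊157/43⌋ = 3
(the next term ⌊157/43^2⌋ = 0, terminating the sum). Summing: v_43(157!) = 3 = 3.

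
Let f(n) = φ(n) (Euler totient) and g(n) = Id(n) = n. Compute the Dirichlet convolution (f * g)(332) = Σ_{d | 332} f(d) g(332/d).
(φ * Id)(332) = 1320

Divisors of 332: [1, 2, 4, 83, 166, 332]. For each d | 332:
  d = 1: φ(1) · Id(332/1) = 1 · 332 = 332
  d = 2: φ(2) · Id(332/2) = 1 · 166 = 166
  d = 4: φ(4) · Id(332/4) = 2 · 83 = 166
  d = 83: φ(83) · Id(332/83) = 82 · 4 = 328
  d = 166: φ(166) · Id(332/166) = 82 · 2 = 164
  d = 332: φ(332) · Id(332/332) = 164 · 1 = 164
Summing: (φ * Id)(332) = 332 + 166 + 166 + 328 + 164 + 164 = 1320.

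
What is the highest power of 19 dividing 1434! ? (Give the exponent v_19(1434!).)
v_19(1434!) = 78

Legendre's formula: v_p(n!) = Σ_{k ≥ 1} ⌊n / p^k⌋. For p = 19, n = 1434, the terms are:
  ⌊1434/19^1⌋ = ⌊1434/19⌋ = 75
  ⌊1434/19^2⌋ = ⌊1434/361⌋ = 3
(the next term ⌊1434/19^3⌋ = 0, terminating the sum). Summing: v_19(1434!) = 75 + 3 = 78.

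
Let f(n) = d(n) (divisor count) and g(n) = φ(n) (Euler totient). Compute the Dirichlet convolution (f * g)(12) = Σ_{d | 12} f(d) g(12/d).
(d * φ)(12) = 28

Divisors of 12: [1, 2, 3, 4, 6, 12]. For each d | 12:
  d = 1: d(1) · φ(12/1) = 1 · 4 = 4
  d = 2: d(2) · φ(12/2) = 2 · 2 = 4
  d = 3: d(3) · φ(12/3) = 2 · 2 = 4
  d = 4: d(4) · φ(12/4) = 3 · 2 = 6
  d = 6: d(6) · φ(12/6) = 4 · 1 = 4
  d = 12: d(12) · φ(12/12) = 6 · 1 = 6
Summing: (d * φ)(12) = 4 + 4 + 4 + 6 + 4 + 6 = 28.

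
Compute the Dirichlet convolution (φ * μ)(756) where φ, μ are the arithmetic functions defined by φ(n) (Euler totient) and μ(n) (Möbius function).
(φ * μ)(756) = 60

Divisors of 756: [1, 2, 3, 4, 6, 7, 9, 12, 14, 18, 21, 27, 28, 36, 42, 54, 63, 84, 108, 126, 189, 252, 378, 756]. For each d | 756:
  d = 1: φ(1) · μ(756/1) = 1 · 0 = 0
  d = 2: φ(2) · μ(756/2) = 1 · 0 = 0
  d = 3: φ(3) · μ(756/3) = 2 · 0 = 0
  d = 4: φ(4) · μ(756/4) = 2 · 0 = 0
  d = 6: φ(6) · μ(756/6) = 2 · 0 = 0
  d = 7: φ(7) · μ(756/7) = 6 · 0 = 0
  d = 9: φ(9) · μ(756/9) = 6 · 0 = 0
  d = 12: φ(12) · μ(756/12) = 4 · 0 = 0
  d = 14: φ(14) · μ(756/14) = 6 · 0 = 0
  d = 18: φ(18) · μ(756/18) = 6 · -1 = -6
  d = 21: φ(21) · μ(756/21) = 12 · 0 = 0
  d = 27: φ(27) · μ(756/27) = 18 · 0 = 0
  d = 28: φ(28) · μ(756/28) = 12 · 0 = 0
  d = 36: φ(36) · μ(756/36) = 12 · 1 = 12
  d = 42: φ(42) · μ(756/42) = 12 · 0 = 0
  d = 54: φ(54) · μ(756/54) = 18 · 1 = 18
  d = 63: φ(63) · μ(756/63) = 36 · 0 = 0
  d = 84: φ(84) · μ(756/84) = 24 · 0 = 0
  d = 108: φ(108) · μ(756/108) = 36 · -1 = -36
  d = 126: φ(126) · μ(756/126) = 36 · 1 = 36
  d = 189: φ(189) · μ(756/189) = 108 · 0 = 0
  d = 252: φ(252) · μ(756/252) = 72 · -1 = -72
  d = 378: φ(378) · μ(756/378) = 108 · -1 = -108
  d = 756: φ(756) · μ(756/756) = 216 · 1 = 216
Summing: (φ * μ)(756) = 0 + 0 + 0 + 0 + 0 + 0 + 0 + 0 + 0 + -6 + 0 + 0 + 0 + 12 + 0 + 18 + 0 + 0 + -36 + 36 + 0 + -72 + -108 + 216 = 60.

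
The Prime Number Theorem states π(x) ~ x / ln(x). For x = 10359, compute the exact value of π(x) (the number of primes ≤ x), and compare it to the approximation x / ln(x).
π(10359) = 1271;  x/ln(x) ≈ 1120.42;  relative error ≈ 11.85%.

Directly count primes up to 10359: π(10359) = 1271. The PNT approximation gives 10359/ln(10359) ≈ 10359/9.24561 ≈ 1120.42. Relative error (π(x) − x/ln(x)) / π(x) ≈ 11.85%; the approximation is known to undercount slightly (Li(x) is a better estimate).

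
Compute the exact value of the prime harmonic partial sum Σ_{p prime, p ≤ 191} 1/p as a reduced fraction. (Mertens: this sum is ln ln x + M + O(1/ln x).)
Σ 1/p = 1993491118321872720749042237885450777194444627325999952379378899379116158063/1030893141925860008499560888835674370998623848299590975192766715520279329390

π(191) = 43, so the primes ≤ 191 are [2, 3, 5, 7, 11, 13, 17, 19, 23, 29, 31, 37, 41, 43, 47, 53, 59, 61, 67, 71, 73, 79, 83, 89, 97, 101, 103, 107, 109, 113, 127, 131, 137, 139, 149, 151, 157, 163, 167, 173, 179, 181, 191]. Summing 1/p over these primes: 1993491118321872720749042237885450777194444627325999952379378899379116158063/1030893141925860008499560888835674370998623848299590975192766715520279329390 ≈ 1.9338. Mertens estimate ln ln(191) + 0.2615 ≈ 1.9202.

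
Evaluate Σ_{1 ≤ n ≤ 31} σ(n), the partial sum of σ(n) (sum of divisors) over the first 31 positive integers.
Σ_{n ≤ 31} σ(n) = 794

Compute σ(n) for each 1 ≤ n ≤ 31: σ(1) = 1, σ(2) = 3, σ(3) = 4, σ(4) = 7, σ(5) = 6, σ(6) = 12, σ(7) = 8, σ(8) = 15, σ(9) = 13, σ(10) = 18, σ(11) = 12, σ(12) = 28, σ(13) = 14, σ(14) = 24, σ(15) = 24, σ(16) = 31, σ(17) = 18, σ(18) = 39, σ(19) = 20, σ(20) = 42, σ(21) = 32, σ(22) = 36, σ(23) = 24, σ(24) = 60, σ(25) = 31, σ(26) = 42, σ(27) = 40, σ(28) = 56, σ(29) = 30, σ(30) = 72, σ(31) = 32. Summing all 31 values: 794. (Average order: Σ_{n ≤ x} σ(n) ~ (π²/12) x². For x = 31, (π²/12)·31² ≈ 790.39.)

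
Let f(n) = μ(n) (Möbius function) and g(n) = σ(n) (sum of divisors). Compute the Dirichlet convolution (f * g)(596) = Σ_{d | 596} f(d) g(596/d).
(μ * σ)(596) = 596

Divisors of 596: [1, 2, 4, 149, 298, 596]. For each d | 596:
  d = 1: μ(1) · σ(596/1) = 1 · 1050 = 1050
  d = 2: μ(2) · σ(596/2) = -1 · 450 = -450
  d = 4: μ(4) · σ(596/4) = 0 · 150 = 0
  d = 149: μ(149) · σ(596/149) = -1 · 7 = -7
  d = 298: μ(298) · σ(596/298) = 1 · 3 = 3
  d = 596: μ(596) · σ(596/596) = 0 · 1 = 0
Summing: (μ * σ)(596) = 1050 + -450 + 0 + -7 + 3 + 0 = 596.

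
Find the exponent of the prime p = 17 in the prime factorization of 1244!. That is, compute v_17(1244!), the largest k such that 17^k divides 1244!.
v_17(1244!) = 77

Legendre's formula: v_p(n!) = Σ_{k ≥ 1} ⌊n / p^k⌋. For p = 17, n = 1244, the terms are:
  ⌊1244/17^1⌋ = ⌊1244/17⌋ = 73
  ⌊1244/17^2⌋ = ⌊1244/289⌋ = 4
(the next term ⌊1244/17^3⌋ = 0, terminating the sum). Summing: v_17(1244!) = 73 + 4 = 77.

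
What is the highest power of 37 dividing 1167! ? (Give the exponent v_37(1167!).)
v_37(1167!) = 31

Legendre's formula: v_p(n!) = Σ_{k ≥ 1} ⌊n / p^k⌋. For p = 37, n = 1167, the terms are:
  ⌊1167/37^1⌋ = ⌊1167/37⌋ = 31
(the next term ⌊1167/37^2⌋ = 0, terminating the sum). Summing: v_37(1167!) = 31 = 31.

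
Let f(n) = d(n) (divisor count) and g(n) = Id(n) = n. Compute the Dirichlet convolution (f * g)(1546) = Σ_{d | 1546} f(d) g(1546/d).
(d * Id)(1546) = 3100

Divisors of 1546: [1, 2, 773, 1546]. For each d | 1546:
  d = 1: d(1) · Id(1546/1) = 1 · 1546 = 1546
  d = 2: d(2) · Id(1546/2) = 2 · 773 = 1546
  d = 773: d(773) · Id(1546/773) = 2 · 2 = 4
  d = 1546: d(1546) · Id(1546/1546) = 4 · 1 = 4
Summing: (d * Id)(1546) = 1546 + 1546 + 4 + 4 = 3100.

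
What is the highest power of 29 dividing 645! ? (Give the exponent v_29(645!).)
v_29(645!) = 22

Legendre's formula: v_p(n!) = Σ_{k ≥ 1} ⌊n / p^k⌋. For p = 29, n = 645, the terms are:
  ⌊645/29^1⌋ = ⌊645/29⌋ = 22
(the next term ⌊645/29^2⌋ = 0, terminating the sum). Summing: v_29(645!) = 22 = 22.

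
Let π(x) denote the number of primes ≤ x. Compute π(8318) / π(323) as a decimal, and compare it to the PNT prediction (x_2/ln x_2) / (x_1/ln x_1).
π(8318)/π(323) = 1044/66 ≈ 15.8182;  PNT prediction ≈ 16.4841.

π(323) = 66 and π(8318) = 1044, so π(8318)/π(323) ≈ 15.8182. The PNT-predicted ratio is (8318/ln(8318)) / (323/ln(323)) ≈ 16.4841. The two agree to within a few percent, as expected.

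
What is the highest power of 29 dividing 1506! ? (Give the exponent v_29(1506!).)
v_29(1506!) = 52

Legendre's formula: v_p(n!) = Σ_{k ≥ 1} ⌊n / p^k⌋. For p = 29, n = 1506, the terms are:
  ⌊1506/29^1⌋ = ⌊1506/29⌋ = 51
  ⌊1506/29^2⌋ = ⌊1506/841⌋ = 1
(the next term ⌊1506/29^3⌋ = 0, terminating the sum). Summing: v_29(1506!) = 51 + 1 = 52.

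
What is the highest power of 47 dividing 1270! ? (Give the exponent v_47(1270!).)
v_47(1270!) = 27

Legendre's formula: v_p(n!) = Σ_{k ≥ 1} ⌊n / p^k⌋. For p = 47, n = 1270, the terms are:
  ⌊1270/47^1⌋ = ⌊1270/47⌋ = 27
(the next term ⌊1270/47^2⌋ = 0, terminating the sum). Summing: v_47(1270!) = 27 = 27.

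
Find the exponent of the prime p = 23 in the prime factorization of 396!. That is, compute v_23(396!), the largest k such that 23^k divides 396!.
v_23(396!) = 17

Legendre's formula: v_p(n!) = Σ_{k ≥ 1} ⌊n / p^k⌋. For p = 23, n = 396, the terms are:
  ⌊396/23^1⌋ = ⌊396/23⌋ = 17
(the next term ⌊396/23^2⌋ = 0, terminating the sum). Summing: v_23(396!) = 17 = 17.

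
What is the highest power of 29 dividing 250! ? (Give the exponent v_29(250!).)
v_29(250!) = 8

Legendre's formula: v_p(n!) = Σ_{k ≥ 1} ⌊n / p^k⌋. For p = 29, n = 250, the terms are:
  ⌊250/29^1⌋ = ⌊250/29⌋ = 8
(the next term ⌊250/29^2⌋ = 0, terminating the sum). Summing: v_29(250!) = 8 = 8.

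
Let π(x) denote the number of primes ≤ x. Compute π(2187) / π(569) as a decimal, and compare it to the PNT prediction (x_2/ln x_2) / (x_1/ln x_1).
π(2187)/π(569) = 327/104 ≈ 3.1442;  PNT prediction ≈ 3.1707.

π(569) = 104 and π(2187) = 327, so π(2187)/π(569) ≈ 3.1442. The PNT-predicted ratio is (2187/ln(2187)) / (569/ln(569)) ≈ 3.1707. The two agree to within a few percent, as expected.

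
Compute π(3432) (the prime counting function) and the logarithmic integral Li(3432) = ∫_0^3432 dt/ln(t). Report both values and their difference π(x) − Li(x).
π(3432) = 480;  Li(3432) ≈ 496.26;  π(x) − Li(x) ≈ -16.26.

Direct count of primes ≤ 3432 gives π(3432) = 480. Numerical evaluation of the logarithmic integral gives Li(3432) ≈ 496.26. The difference π(x) − Li(x) ≈ -16.26 is typically negative for small/moderate x (Li(x) overestimates), though Littlewood's theorem shows this sign changes infinitely often.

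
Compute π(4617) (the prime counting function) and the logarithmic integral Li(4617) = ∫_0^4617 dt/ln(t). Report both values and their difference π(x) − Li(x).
π(4617) = 623;  Li(4617) ≈ 639.10;  π(x) − Li(x) ≈ -16.10.

Direct count of primes ≤ 4617 gives π(4617) = 623. Numerical evaluation of the logarithmic integral gives Li(4617) ≈ 639.10. The difference π(x) − Li(x) ≈ -16.10 is typically negative for small/moderate x (Li(x) overestimates), though Littlewood's theorem shows this sign changes infinitely often.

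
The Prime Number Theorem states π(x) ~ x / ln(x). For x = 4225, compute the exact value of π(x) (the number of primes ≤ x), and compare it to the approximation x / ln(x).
π(4225) = 578;  x/ln(x) ≈ 506.06;  relative error ≈ 12.45%.

Directly count primes up to 4225: π(4225) = 578. The PNT approximation gives 4225/ln(4225) ≈ 4225/8.34877 ≈ 506.06. Relative error (π(x) − x/ln(x)) / π(x) ≈ 12.45%; the approximation is known to undercount slightly (Li(x) is a better estimate).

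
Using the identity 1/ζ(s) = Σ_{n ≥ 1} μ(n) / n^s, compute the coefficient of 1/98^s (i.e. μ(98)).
μ(98) = 0

Factor n = 98 = 2 · 7^2. μ(n) = 0 if any exponent ≥ 2 (not squarefree); otherwise μ(n) = (−1)^{ω(n)} where ω(n) is the number of distinct prime factors. Applying: μ(98) = 0.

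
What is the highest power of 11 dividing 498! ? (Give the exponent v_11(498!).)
v_11(498!) = 49

Legendre's formula: v_p(n!) = Σ_{k ≥ 1} ⌊n / p^k⌋. For p = 11, n = 498, the terms are:
  ⌊498/11^1⌋ = ⌊498/11⌋ = 45
  ⌊498/11^2⌋ = ⌊498/121⌋ = 4
(the next term ⌊498/11^3⌋ = 0, terminating the sum). Summing: v_11(498!) = 45 + 4 = 49.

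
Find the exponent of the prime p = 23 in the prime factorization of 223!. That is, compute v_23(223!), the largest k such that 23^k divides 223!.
v_23(223!) = 9

Legendre's formula: v_p(n!) = Σ_{k ≥ 1} ⌊n / p^k⌋. For p = 23, n = 223, the terms are:
  ⌊223/23^1⌋ = ⌊223/23⌋ = 9
(the next term ⌊223/23^2⌋ = 0, terminating the sum). Summing: v_23(223!) = 9 = 9.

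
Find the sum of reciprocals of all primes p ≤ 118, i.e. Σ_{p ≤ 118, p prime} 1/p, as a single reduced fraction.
Σ 1/p = 58472171373748331322981543916880425472323867753/31610054640417607788145206291543662493274686990

π(118) = 30, so the primes ≤ 118 are [2, 3, 5, 7, 11, 13, 17, 19, 23, 29, 31, 37, 41, 43, 47, 53, 59, 61, 67, 71, 73, 79, 83, 89, 97, 101, 103, 107, 109, 113]. Summing 1/p over these primes: 58472171373748331322981543916880425472323867753/31610054640417607788145206291543662493274686990 ≈ 1.8498. Mertens estimate ln ln(118) + 0.2615 ≈ 1.8240.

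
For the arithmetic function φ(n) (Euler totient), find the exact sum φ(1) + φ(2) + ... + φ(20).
Σ_{n ≤ 20} φ(n) = 128

Compute φ(n) for each 1 ≤ n ≤ 20: φ(1) = 1, φ(2) = 1, φ(3) = 2, φ(4) = 2, φ(5) = 4, φ(6) = 2, φ(7) = 6, φ(8) = 4, φ(9) = 6, φ(10) = 4, φ(11) = 10, φ(12) = 4, φ(13) = 12, φ(14) = 6, φ(15) = 8, φ(16) = 8, φ(17) = 16, φ(18) = 6, φ(19) = 18, φ(20) = 8. Summing all 20 values: 128. (Average order: Σ_{n ≤ x} φ(n) ~ (3/π²) x². For x = 20, (3/π²)·20² ≈ 121.59.)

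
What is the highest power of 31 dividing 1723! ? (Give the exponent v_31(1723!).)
v_31(1723!) = 56

Legendre's formula: v_p(n!) = Σ_{k ≥ 1} ⌊n / p^k⌋. For p = 31, n = 1723, the terms are:
  ⌊1723/31^1⌋ = ⌊1723/31⌋ = 55
  ⌊1723/31^2⌋ = ⌊1723/961⌋ = 1
(the next term ⌊1723/31^3⌋ = 0, terminating the sum). Summing: v_31(1723!) = 55 + 1 = 56.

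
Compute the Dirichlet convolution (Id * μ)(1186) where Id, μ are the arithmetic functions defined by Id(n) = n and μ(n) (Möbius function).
(Id * μ)(1186) = 592

Divisors of 1186: [1, 2, 593, 1186]. For each d | 1186:
  d = 1: Id(1) · μ(1186/1) = 1 · 1 = 1
  d = 2: Id(2) · μ(1186/2) = 2 · -1 = -2
  d = 593: Id(593) · μ(1186/593) = 593 · -1 = -593
  d = 1186: Id(1186) · μ(1186/1186) = 1186 · 1 = 1186
Summing: (Id * μ)(1186) = 1 + -2 + -593 + 1186 = 592.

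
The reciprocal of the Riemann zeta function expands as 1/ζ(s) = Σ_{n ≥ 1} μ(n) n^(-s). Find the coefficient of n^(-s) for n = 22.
μ(22) = 1

Factor n = 22 = 2 · 11. μ(n) = 0 if any exponent ≥ 2 (not squarefree); otherwise μ(n) = (−1)^{ω(n)} where ω(n) is the number of distinct prime factors. Applying: μ(22) = 1.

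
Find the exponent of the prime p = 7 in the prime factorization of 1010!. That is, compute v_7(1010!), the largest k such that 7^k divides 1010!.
v_7(1010!) = 166

Legendre's formula: v_p(n!) = Σ_{k ≥ 1} ⌊n / p^k⌋. For p = 7, n = 1010, the terms are:
  ⌊1010/7^1⌋ = ⌊1010/7⌋ = 144
  ⌊1010/7^2⌋ = ⌊1010/49⌋ = 20
  ⌊1010/7^3⌋ = ⌊1010/343⌋ = 2
(the next term ⌊1010/7^4⌋ = 0, terminating the sum). Summing: v_7(1010!) = 144 + 20 + 2 = 166.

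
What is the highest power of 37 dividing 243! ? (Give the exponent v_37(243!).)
v_37(243!) = 6

Legendre's formula: v_p(n!) = Σ_{k ≥ 1} ⌊n / p^k⌋. For p = 37, n = 243, the terms are:
  ⌊243/37^1⌋ = ⌊243/37⌋ = 6
(the next term ⌊243/37^2⌋ = 0, terminating the sum). Summing: v_37(243!) = 6 = 6.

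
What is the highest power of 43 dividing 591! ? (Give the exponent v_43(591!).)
v_43(591!) = 13

Legendre's formula: v_p(n!) = Σ_{k ≥ 1} ⌊n / p^k⌋. For p = 43, n = 591, the terms are:
  ⌊591/43^1⌋ = ⌊591/43⌋ = 13
(the next term ⌊591/43^2⌋ = 0, terminating the sum). Summing: v_43(591!) = 13 = 13.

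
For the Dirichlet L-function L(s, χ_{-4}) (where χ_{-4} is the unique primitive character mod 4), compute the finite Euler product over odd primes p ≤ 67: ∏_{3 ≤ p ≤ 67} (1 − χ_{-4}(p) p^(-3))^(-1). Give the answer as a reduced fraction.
∏ = 497044101252700953274063170881740849527845657594881/512972994773739111227016105418519405174088647311360

The odd primes p ≤ 67 are [3, 5, 7, 11, 13, 17, 19, 23, 29, 31, 37, 41, 43, 47, 53, 59, 61, 67]. For each, χ(p) = 1 if p ≡ 1 mod 4, χ(p) = −1 if p ≡ 3 mod 4. Taking (1 − χ(p)/p^3)^(-1) = p^3/(p^3 − χ(p)): (1 − (-1)/3^3)^(-1) · (1 − (1)/5^3)^(-1) · (1 − (-1)/7^3)^(-1) · (1 − (-1)/11^3)^(-1) · (1 − (1)/13^3)^(-1) · (1 − (1)/17^3)^(-1) · (1 − (-1)/19^3)^(-1) · (1 − (-1)/23^3)^(-1) · (1 − (1)/29^3)^(-1) · (1 − (-1)/31^3)^(-1) · (1 − (1)/37^3)^(-1) · (1 − (1)/41^3)^(-1) · (1 − (-1)/43^3)^(-1) · (1 − (-1)/47^3)^(-1) · (1 − (1)/53^3)^(-1) · (1 − (-1)/59^3)^(-1) · (1 − (1)/61^3)^(-1) · (1 − (-1)/67^3)^(-1) = 497044101252700953274063170881740849527845657594881/512972994773739111227016105418519405174088647311360.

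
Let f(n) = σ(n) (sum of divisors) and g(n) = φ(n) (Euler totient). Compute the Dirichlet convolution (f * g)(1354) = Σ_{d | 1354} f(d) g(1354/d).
(σ * φ)(1354) = 5416

Divisors of 1354: [1, 2, 677, 1354]. For each d | 1354:
  d = 1: σ(1) · φ(1354/1) = 1 · 676 = 676
  d = 2: σ(2) · φ(1354/2) = 3 · 676 = 2028
  d = 677: σ(677) · φ(1354/677) = 678 · 1 = 678
  d = 1354: σ(1354) · φ(1354/1354) = 2034 · 1 = 2034
Summing: (σ * φ)(1354) = 676 + 2028 + 678 + 2034 = 5416.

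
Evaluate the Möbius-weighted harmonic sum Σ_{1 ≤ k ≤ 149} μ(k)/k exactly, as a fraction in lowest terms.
Σ μ(k)/k = 6595680120984975873251486071642506311068428581824310097/497394116979759773352958578871947022849194621108954843470

Values of μ(k) for 1 ≤ k ≤ 149: μ(1) = 1, μ(2) = -1, μ(3) = -1, μ(5) = -1, μ(6) = 1, μ(7) = -1, μ(10) = 1, μ(11) = -1, μ(13) = -1, μ(14) = 1, μ(15) = 1, μ(17) = -1, μ(19) = -1, μ(21) = 1, μ(22) = 1, μ(23) = -1, μ(26) = 1, μ(29) = -1, μ(30) = -1, μ(31) = -1, μ(33) = 1, μ(34) = 1, μ(35) = 1, μ(37) = -1, μ(38) = 1, μ(39) = 1, μ(41) = -1, μ(42) = -1, μ(43) = -1, μ(46) = 1, μ(47) = -1, μ(51) = 1, μ(53) = -1, μ(55) = 1, μ(57) = 1, μ(58) = 1, μ(59) = -1, μ(61) = -1, μ(62) = 1, μ(65) = 1, μ(66) = -1, μ(67) = -1, μ(69) = 1, μ(70) = -1, μ(71) = -1, μ(73) = -1, μ(74) = 1, μ(77) = 1, μ(78) = -1, μ(79) = -1, μ(82) = 1, μ(83) = -1, μ(85) = 1, μ(86) = 1, μ(87) = 1, μ(89) = -1, μ(91) = 1, μ(93) = 1, μ(94) = 1, μ(95) = 1, μ(97) = -1, μ(101) = -1, μ(102) = -1, μ(103) = -1, μ(105) = -1, μ(106) = 1, μ(107) = -1, μ(109) = -1, μ(110) = -1, μ(111) = 1, μ(113) = -1, μ(114) = -1, μ(115) = 1, μ(118) = 1, μ(119) = 1, μ(122) = 1, μ(123) = 1, μ(127) = -1, μ(129) = 1, μ(130) = -1, μ(131) = -1, μ(133) = 1, μ(134) = 1, μ(137) = -1, μ(138) = -1, μ(139) = -1, μ(141) = 1, μ(142) = 1, μ(143) = 1, μ(145) = 1, μ(146) = 1, μ(149) = -1, with μ = 0 on non-squarefree integers. Summing μ(k)/k for k where μ(k) ≠ 0 gives 6595680120984975873251486071642506311068428581824310097/497394116979759773352958578871947022849194621108954843470 ≈ 0.0133. (PNT ⟺ this sum → 0 as n → ∞.)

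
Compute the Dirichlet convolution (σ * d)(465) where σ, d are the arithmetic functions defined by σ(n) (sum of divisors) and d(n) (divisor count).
(σ * d)(465) = 1632

Divisors of 465: [1, 3, 5, 15, 31, 93, 155, 465]. For each d | 465:
  d = 1: σ(1) · d(465/1) = 1 · 8 = 8
  d = 3: σ(3) · d(465/3) = 4 · 4 = 16
  d = 5: σ(5) · d(465/5) = 6 · 4 = 24
  d = 15: σ(15) · d(465/15) = 24 · 2 = 48
  d = 31: σ(31) · d(465/31) = 32 · 4 = 128
  d = 93: σ(93) · d(465/93) = 128 · 2 = 256
  d = 155: σ(155) · d(465/155) = 192 · 2 = 384
  d = 465: σ(465) · d(465/465) = 768 · 1 = 768
Summing: (σ * d)(465) = 8 + 16 + 24 + 48 + 128 + 256 + 384 + 768 = 1632.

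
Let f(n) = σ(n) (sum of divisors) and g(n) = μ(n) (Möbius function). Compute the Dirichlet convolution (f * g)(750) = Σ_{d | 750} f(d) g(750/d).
(σ * μ)(750) = 750

Divisors of 750: [1, 2, 3, 5, 6, 10, 15, 25, 30, 50, 75, 125, 150, 250, 375, 750]. For each d | 750:
  d = 1: σ(1) · μ(750/1) = 1 · 0 = 0
  d = 2: σ(2) · μ(750/2) = 3 · 0 = 0
  d = 3: σ(3) · μ(750/3) = 4 · 0 = 0
  d = 5: σ(5) · μ(750/5) = 6 · 0 = 0
  d = 6: σ(6) · μ(750/6) = 12 · 0 = 0
  d = 10: σ(10) · μ(750/10) = 18 · 0 = 0
  d = 15: σ(15) · μ(750/15) = 24 · 0 = 0
  d = 25: σ(25) · μ(750/25) = 31 · -1 = -31
  d = 30: σ(30) · μ(750/30) = 72 · 0 = 0
  d = 50: σ(50) · μ(750/50) = 93 · 1 = 93
  d = 75: σ(75) · μ(750/75) = 124 · 1 = 124
  d = 125: σ(125) · μ(750/125) = 156 · 1 = 156
  d = 150: σ(150) · μ(750/150) = 372 · -1 = -372
  d = 250: σ(250) · μ(750/250) = 468 · -1 = -468
  d = 375: σ(375) · μ(750/375) = 624 · -1 = -624
  d = 750: σ(750) · μ(750/750) = 1872 · 1 = 1872
Summing: (σ * μ)(750) = 0 + 0 + 0 + 0 + 0 + 0 + 0 + -31 + 0 + 93 + 124 + 156 + -372 + -468 + -624 + 1872 = 750.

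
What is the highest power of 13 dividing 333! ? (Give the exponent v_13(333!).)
v_13(333!) = 26

Legendre's formula: v_p(n!) = Σ_{k ≥ 1} ⌊n / p^k⌋. For p = 13, n = 333, the terms are:
  ⌊333/13^1⌋ = ⌊333/13⌋ = 25
  ⌊333/13^2⌋ = ⌊333/169⌋ = 1
(the next term ⌊333/13^3⌋ = 0, terminating the sum). Summing: v_13(333!) = 25 + 1 = 26.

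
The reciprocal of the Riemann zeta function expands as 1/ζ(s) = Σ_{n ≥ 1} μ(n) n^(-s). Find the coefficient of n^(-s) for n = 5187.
μ(5187) = 1

Factor n = 5187 = 3 · 7 · 13 · 19. μ(n) = 0 if any exponent ≥ 2 (not squarefree); otherwise μ(n) = (−1)^{ω(n)} where ω(n) is the number of distinct prime factors. Applying: μ(5187) = 1.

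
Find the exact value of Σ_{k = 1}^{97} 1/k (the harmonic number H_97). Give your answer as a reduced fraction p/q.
H_97 = 359553024620966925518018240656745677092407/69720375229712477164533808935312303556800

Direct summation: H_97 = 1 + 1/2 + ... + 1/97. The least common denominator is lcm(1, ..., 97) = 69720375229712477164533808935312303556800; over this denominator the numerator is 69720375229712477164533808935312303556800 + 34860187614856238582266904467656151778400 + 23240125076570825721511269645104101185600 + 17430093807428119291133452233828075889200 + 13944075045942495432906761787062460711360 + 11620062538285412860755634822552050592800 + 9960053604244639594933401276473186222400 + 8715046903714059645566726116914037944600 + 7746708358856941907170423215034700395200 + 6972037522971247716453380893531230355680 + 6338215929973861560412164448664754868800 + 5810031269142706430377817411276025296400 + 5363105786900959781887216071947100273600 + 4980026802122319797466700638236593111200 + 4648025015314165144302253929020820237120 + 4357523451857029822783363058457018972300 + 4101198542924263362619635819724253150400 + 3873354179428470953585211607517350197600 + 3669493433142761956028095207121700187200 + 3486018761485623858226690446765615177840 + 3320017868081546531644467092157728740800 + 3169107964986930780206082224332377434400 + 3031320662161412050631904736317926241600 + 2905015634571353215188908705638012648200 + 2788815009188499086581352357412492142272 + 2681552893450479890943608035973550136800 + 2582236119618980635723474405011566798400 + 2490013401061159898733350319118296555600 + 2404150869990085419466683066734907019200 + 2324012507657082572151126964510410118560 + 2249044362248789585952703514042332372800 + 2178761725928514911391681529228509486150 + 2112738643324620520137388149554918289600 + 2050599271462131681309817909862126575200 + 1992010720848927918986680255294637244480 + 1936677089714235476792605803758675098800 + 1884334465667904788230643484738170366400 + 1834746716571380978014047603560850093600 + 1787701928966986593962405357315700091200 + 1743009380742811929113345223382807588920 + 1700496956822255540598385583788104964800 + 1660008934040773265822233546078864370400 + 1621404075109592492198460672914239617600 + 1584553982493465390103041112166188717200 + 1549341671771388381434084643006940079040 + 1515660331080706025315952368158963120800 + 1483412238930052705628378913517283054400 + 1452507817285676607594454352819006324100 + 1422864800606377084990485896639026603200 + 1394407504594249543290676178706246071136 + 1367066180974754454206545273241417716800 + 1340776446725239945471804017986775068400 + 1315478777919103342727052998779477425600 + 1291118059809490317861737202505783399200 + 1267643185994772312082432889732950973760 + 1245006700530579949366675159559148277800 + 1223164477714253985342698402373900062400 + 1202075434995042709733341533367453509600 + 1181701275079872494314132354835801755200 + 1162006253828541286075563482255205059280 + 1142956970978893068271046048119873828800 + 1124522181124394792976351757021166186400 + 1106672622693848843881489030719242913600 + 1089380862964257455695840764614254743075 + 1072621157380191956377443214389420054720 + 1056369321662310260068694074777459144800 + 1040602615368842942754235954258392590400 + 1025299635731065840654908954931063287600 + 1010440220720470683543968245439308747200 + 996005360424463959493340127647318622240 + 981977115911443340345546604722708500800 + 968338544857117738396302901879337549400 + 955073633283732563897723410072771281600 + 942167232833952394115321742369085183200 + 929605003062833028860450785804164047424 + 917373358285690489007023801780425046800 + 905459418567694508630309206952107838400 + 893850964483493296981202678657850045600 + 882536395312816166639668467535598779200 + 871504690371405964556672611691403794460 + 860745373206326878574491468337188932800 + 850248478411127770299192791894052482400 + 840004520839909363428118179943521729600 + 830004467020386632911116773039432185200 + 820239708584852672523927163944850630080 + 810702037554796246099230336457119808800 + 801383623330028473155561022244969006400 + 792276991246732695051520556083094358600 + 783375002581039069264424819497891051200 + 774670835885694190717042321503470039520 + 766157969557279968841030867421014324800 + 757830165540353012657976184079481560400 + 749681454082929861984234504680777457600 + 741706119465026352814189456758641527200 + 733898686628552391205619041424340037440 + 726253908642838303797227176409503162050 + 718766754945489455304472257065075294400 = 359553024620966925518018240656745677092407, so H_97 = 359553024620966925518018240656745677092407/69720375229712477164533808935312303556800 (already in lowest terms) ≈ 5.15707. (The PNT-adjacent estimate ln(97) + γ ≈ 5.15193 matches within O(1/n).)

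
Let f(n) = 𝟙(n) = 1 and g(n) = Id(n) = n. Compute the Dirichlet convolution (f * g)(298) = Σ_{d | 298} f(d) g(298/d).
(𝟙 * Id)(298) = 450

Divisors of 298: [1, 2, 149, 298]. For each d | 298:
  d = 1: 𝟙(1) · Id(298/1) = 1 · 298 = 298
  d = 2: 𝟙(2) · Id(298/2) = 1 · 149 = 149
  d = 149: 𝟙(149) · Id(298/149) = 1 · 2 = 2
  d = 298: 𝟙(298) · Id(298/298) = 1 · 1 = 1
Summing: (𝟙 * Id)(298) = 298 + 149 + 2 + 1 = 450.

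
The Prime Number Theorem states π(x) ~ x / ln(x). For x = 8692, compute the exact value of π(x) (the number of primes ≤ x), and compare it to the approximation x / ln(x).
π(8692) = 1082;  x/ln(x) ≈ 958.31;  relative error ≈ 11.43%.

Directly count primes up to 8692: π(8692) = 1082. The PNT approximation gives 8692/ln(8692) ≈ 8692/9.07016 ≈ 958.31. Relative error (π(x) − x/ln(x)) / π(x) ≈ 11.43%; the approximation is known to undercount slightly (Li(x) is a better estimate).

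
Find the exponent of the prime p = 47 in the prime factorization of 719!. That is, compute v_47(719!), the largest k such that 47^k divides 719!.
v_47(719!) = 15

Legendre's formula: v_p(n!) = Σ_{k ≥ 1} ⌊n / p^k⌋. For p = 47, n = 719, the terms are:
  ⌊719/47^1⌋ = ⌊719/47⌋ = 15
(the next term ⌊719/47^2⌋ = 0, terminating the sum). Summing: v_47(719!) = 15 = 15.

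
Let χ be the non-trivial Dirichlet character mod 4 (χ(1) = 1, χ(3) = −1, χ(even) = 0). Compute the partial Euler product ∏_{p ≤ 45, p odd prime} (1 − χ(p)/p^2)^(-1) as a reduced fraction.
∏ = 11477831542914938630143/12524769798782976000000

The odd primes p ≤ 45 are [3, 5, 7, 11, 13, 17, 19, 23, 29, 31, 37, 41, 43]. For each, χ(p) = 1 if p ≡ 1 mod 4, χ(p) = −1 if p ≡ 3 mod 4. Taking (1 − χ(p)/p^2)^(-1) = p^2/(p^2 − χ(p)): (1 − (-1)/3^2)^(-1) · (1 − (1)/5^2)^(-1) · (1 − (-1)/7^2)^(-1) · (1 − (-1)/11^2)^(-1) · (1 − (1)/13^2)^(-1) · (1 − (1)/17^2)^(-1) · (1 − (-1)/19^2)^(-1) · (1 − (-1)/23^2)^(-1) · (1 − (1)/29^2)^(-1) · (1 − (-1)/31^2)^(-1) · (1 − (1)/37^2)^(-1) · (1 − (1)/41^2)^(-1) · (1 − (-1)/43^2)^(-1) = 11477831542914938630143/12524769798782976000000.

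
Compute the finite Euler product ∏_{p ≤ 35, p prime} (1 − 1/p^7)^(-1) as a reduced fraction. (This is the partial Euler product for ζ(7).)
∏ = 37031956963631386906046525229438701635098769061332515193389940565625/36725327022248259763071767483224373757798563246158812707599806493184

The primes p ≤ 35 are [2, 3, 5, 7, 11, 13, 17, 19, 23, 29, 31]. For each prime, (1 − 1/p^7)^(-1) = p^7 / (p^7 − 1). The product is (1 − 1/2^7)^(-1), (1 − 1/3^7)^(-1), (1 − 1/5^7)^(-1), (1 − 1/7^7)^(-1), (1 − 1/11^7)^(-1), (1 − 1/13^7)^(-1), (1 − 1/17^7)^(-1), (1 − 1/19^7)^(-1), (1 − 1/23^7)^(-1), (1 − 1/29^7)^(-1), (1 − 1/31^7)^(-1) = ∏ p^7 / (p^7 − 1) = 37031956963631386906046525229438701635098769061332515193389940565625/36725327022248259763071767483224373757798563246158812707599806493184.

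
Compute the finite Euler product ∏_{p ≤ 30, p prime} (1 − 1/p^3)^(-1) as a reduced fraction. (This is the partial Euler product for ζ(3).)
∏ = 1089297728822056325/906313660797210624

The primes p ≤ 30 are [2, 3, 5, 7, 11, 13, 17, 19, 23, 29]. For each prime, (1 − 1/p^3)^(-1) = p^3 / (p^3 − 1). The product is (1 − 1/2^3)^(-1), (1 − 1/3^3)^(-1), (1 − 1/5^3)^(-1), (1 − 1/7^3)^(-1), (1 − 1/11^3)^(-1), (1 − 1/13^3)^(-1), (1 − 1/17^3)^(-1), (1 − 1/19^3)^(-1), (1 − 1/23^3)^(-1), (1 − 1/29^3)^(-1) = ∏ p^3 / (p^3 − 1) = 1089297728822056325/906313660797210624.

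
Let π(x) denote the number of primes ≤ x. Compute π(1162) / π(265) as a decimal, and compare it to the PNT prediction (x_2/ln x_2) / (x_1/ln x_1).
π(1162)/π(265) = 191/56 ≈ 3.4107;  PNT prediction ≈ 3.4666.

π(265) = 56 and π(1162) = 191, so π(1162)/π(265) ≈ 3.4107. The PNT-predicted ratio is (1162/ln(1162)) / (265/ln(265)) ≈ 3.4666. The two agree to within a few percent, as expected.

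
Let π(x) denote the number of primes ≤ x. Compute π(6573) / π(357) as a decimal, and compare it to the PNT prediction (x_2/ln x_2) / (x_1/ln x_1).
π(6573)/π(357) = 850/71 ≈ 11.9718;  PNT prediction ≈ 12.3106.

π(357) = 71 and π(6573) = 850, so π(6573)/π(357) ≈ 11.9718. The PNT-predicted ratio is (6573/ln(6573)) / (357/ln(357)) ≈ 12.3106. The two agree to within a few percent, as expected.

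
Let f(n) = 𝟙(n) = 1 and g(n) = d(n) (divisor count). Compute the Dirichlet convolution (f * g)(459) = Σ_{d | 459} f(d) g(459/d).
(𝟙 * d)(459) = 30

Divisors of 459: [1, 3, 9, 17, 27, 51, 153, 459]. For each d | 459:
  d = 1: 𝟙(1) · d(459/1) = 1 · 8 = 8
  d = 3: 𝟙(3) · d(459/3) = 1 · 6 = 6
  d = 9: 𝟙(9) · d(459/9) = 1 · 4 = 4
  d = 17: 𝟙(17) · d(459/17) = 1 · 4 = 4
  d = 27: 𝟙(27) · d(459/27) = 1 · 2 = 2
  d = 51: 𝟙(51) · d(459/51) = 1 · 3 = 3
  d = 153: 𝟙(153) · d(459/153) = 1 · 2 = 2
  d = 459: 𝟙(459) · d(459/459) = 1 · 1 = 1
Summing: (𝟙 * d)(459) = 8 + 6 + 4 + 4 + 2 + 3 + 2 + 1 = 30.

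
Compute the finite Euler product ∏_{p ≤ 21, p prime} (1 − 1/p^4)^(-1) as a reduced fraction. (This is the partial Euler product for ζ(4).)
∏ = 7064087752265346803/6526834216796160000

The primes p ≤ 21 are [2, 3, 5, 7, 11, 13, 17, 19]. For each prime, (1 − 1/p^4)^(-1) = p^4 / (p^4 − 1). The product is (1 − 1/2^4)^(-1), (1 − 1/3^4)^(-1), (1 − 1/5^4)^(-1), (1 − 1/7^4)^(-1), (1 − 1/11^4)^(-1), (1 − 1/13^4)^(-1), (1 − 1/17^4)^(-1), (1 − 1/19^4)^(-1) = ∏ p^4 / (p^4 − 1) = 7064087752265346803/6526834216796160000.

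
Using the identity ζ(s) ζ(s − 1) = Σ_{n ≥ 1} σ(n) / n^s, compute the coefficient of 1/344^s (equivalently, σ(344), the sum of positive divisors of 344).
σ(344) = 660

In the product (Σ m^0/m^s)(Σ k / k^s) = Σ (Σ_{d | n} d) / n^s, the coefficient of 1/n^s is σ(n) = Σ_{d | n} d. For n = 344, divisors are [1, 2, 4, 8, 43, 86, 172, 344]; summing: σ(344) = 660.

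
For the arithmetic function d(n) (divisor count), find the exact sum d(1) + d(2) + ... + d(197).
Σ_{n ≤ 197} d(n) = 1072

Compute d(n) for each 1 ≤ n ≤ 197: d(1) = 1, d(2) = 2, d(3) = 2, d(4) = 3, d(5) = 2, d(6) = 4, d(7) = 2, d(8) = 4, d(9) = 3, d(10) = 4, d(11) = 2, d(12) = 6, d(13) = 2, d(14) = 4, d(15) = 4, d(16) = 5, d(17) = 2, d(18) = 6, d(19) = 2, d(20) = 6, d(21) = 4, d(22) = 4, d(23) = 2, d(24) = 8, d(25) = 3, d(26) = 4, d(27) = 4, d(28) = 6, d(29) = 2, d(30) = 8, d(31) = 2, d(32) = 6, d(33) = 4, d(34) = 4, d(35) = 4, d(36) = 9, d(37) = 2, d(38) = 4, d(39) = 4, d(40) = 8, d(41) = 2, d(42) = 8, d(43) = 2, d(44) = 6, d(45) = 6, d(46) = 4, d(47) = 2, d(48) = 10, d(49) = 3, d(50) = 6, d(51) = 4, d(52) = 6, d(53) = 2, d(54) = 8, d(55) = 4, d(56) = 8, d(57) = 4, d(58) = 4, d(59) = 2, d(60) = 12, d(61) = 2, d(62) = 4, d(63) = 6, d(64) = 7, d(65) = 4, d(66) = 8, d(67) = 2, d(68) = 6, d(69) = 4, d(70) = 8, d(71) = 2, d(72) = 12, d(73) = 2, d(74) = 4, d(75) = 6, d(76) = 6, d(77) = 4, d(78) = 8, d(79) = 2, d(80) = 10, d(81) = 5, d(82) = 4, d(83) = 2, d(84) = 12, d(85) = 4, d(86) = 4, d(87) = 4, d(88) = 8, d(89) = 2, d(90) = 12, d(91) = 4, d(92) = 6, d(93) = 4, d(94) = 4, d(95) = 4, d(96) = 12, d(97) = 2, d(98) = 6, d(99) = 6, d(100) = 9, d(101) = 2, d(102) = 8, d(103) = 2, d(104) = 8, d(105) = 8, d(106) = 4, d(107) = 2, d(108) = 12, d(109) = 2, d(110) = 8, d(111) = 4, d(112) = 10, d(113) = 2, d(114) = 8, d(115) = 4, d(116) = 6, d(117) = 6, d(118) = 4, d(119) = 4, d(120) = 16, d(121) = 3, d(122) = 4, d(123) = 4, d(124) = 6, d(125) = 4, d(126) = 12, d(127) = 2, d(128) = 8, d(129) = 4, d(130) = 8, d(131) = 2, d(132) = 12, d(133) = 4, d(134) = 4, d(135) = 8, d(136) = 8, d(137) = 2, d(138) = 8, d(139) = 2, d(140) = 12, d(141) = 4, d(142) = 4, d(143) = 4, d(144) = 15, d(145) = 4, d(146) = 4, d(147) = 6, d(148) = 6, d(149) = 2, d(150) = 12, d(151) = 2, d(152) = 8, d(153) = 6, d(154) = 8, d(155) = 4, d(156) = 12, d(157) = 2, d(158) = 4, d(159) = 4, d(160) = 12, d(161) = 4, d(162) = 10, d(163) = 2, d(164) = 6, d(165) = 8, d(166) = 4, d(167) = 2, d(168) = 16, d(169) = 3, d(170) = 8, d(171) = 6, d(172) = 6, d(173) = 2, d(174) = 8, d(175) = 6, d(176) = 10, d(177) = 4, d(178) = 4, d(179) = 2, d(180) = 18, d(181) = 2, d(182) = 8, d(183) = 4, d(184) = 8, d(185) = 4, d(186) = 8, d(187) = 4, d(188) = 6, d(189) = 8, d(190) = 8, d(191) = 2, d(192) = 14, d(193) = 2, d(194) = 4, d(195) = 8, d(196) = 9, d(197) = 2. Summing all 197 values: 1072. (Dirichlet's divisor formula: Σ_{n ≤ x} d(n) = x ln(x) + (2γ − 1) x + O(√x). For x = 197, the asymptotic estimate is ≈ 1071.21.)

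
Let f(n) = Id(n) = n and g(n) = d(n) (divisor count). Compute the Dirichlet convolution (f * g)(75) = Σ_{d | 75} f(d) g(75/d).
(Id * d)(75) = 190

Divisors of 75: [1, 3, 5, 15, 25, 75]. For each d | 75:
  d = 1: Id(1) · d(75/1) = 1 · 6 = 6
  d = 3: Id(3) · d(75/3) = 3 · 3 = 9
  d = 5: Id(5) · d(75/5) = 5 · 4 = 20
  d = 15: Id(15) · d(75/15) = 15 · 2 = 30
  d = 25: Id(25) · d(75/25) = 25 · 2 = 50
  d = 75: Id(75) · d(75/75) = 75 · 1 = 75
Summing: (Id * d)(75) = 6 + 9 + 20 + 30 + 50 + 75 = 190.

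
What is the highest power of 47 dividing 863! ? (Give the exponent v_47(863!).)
v_47(863!) = 18

Legendre's formula: v_p(n!) = Σ_{k ≥ 1} ⌊n / p^k⌋. For p = 47, n = 863, the terms are:
  ⌊863/47^1⌋ = ⌊863/47⌋ = 18
(the next term ⌊863/47^2⌋ = 0, terminating the sum). Summing: v_47(863!) = 18 = 18.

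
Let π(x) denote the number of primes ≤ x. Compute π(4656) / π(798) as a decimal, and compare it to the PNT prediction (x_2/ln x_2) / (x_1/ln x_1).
π(4656)/π(798) = 629/139 ≈ 4.5252;  PNT prediction ≈ 4.6161.

π(798) = 139 and π(4656) = 629, so π(4656)/π(798) ≈ 4.5252. The PNT-predicted ratio is (4656/ln(4656)) / (798/ln(798)) ≈ 4.6161. The two agree to within a few percent, as expected.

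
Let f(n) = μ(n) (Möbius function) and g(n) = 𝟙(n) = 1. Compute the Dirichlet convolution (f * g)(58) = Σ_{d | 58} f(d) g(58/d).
(μ * 𝟙)(58) = 0

Divisors of 58: [1, 2, 29, 58]. For each d | 58:
  d = 1: μ(1) · 𝟙(58/1) = 1 · 1 = 1
  d = 2: μ(2) · 𝟙(58/2) = -1 · 1 = -1
  d = 29: μ(29) · 𝟙(58/29) = -1 · 1 = -1
  d = 58: μ(58) · 𝟙(58/58) = 1 · 1 = 1
Summing: (μ * 𝟙)(58) = 1 + -1 + -1 + 1 = 0.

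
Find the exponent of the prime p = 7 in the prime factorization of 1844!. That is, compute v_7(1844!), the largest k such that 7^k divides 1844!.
v_7(1844!) = 305

Legendre's formula: v_p(n!) = Σ_{k ≥ 1} ⌊n / p^k⌋. For p = 7, n = 1844, the terms are:
  ⌊1844/7^1⌋ = ⌊1844/7⌋ = 263
  ⌊1844/7^2⌋ = ⌊1844/49⌋ = 37
  ⌊1844/7^3⌋ = ⌊1844/343⌋ = 5
(the next term ⌊1844/7^4⌋ = 0, terminating the sum). Summing: v_7(1844!) = 263 + 37 + 5 = 305.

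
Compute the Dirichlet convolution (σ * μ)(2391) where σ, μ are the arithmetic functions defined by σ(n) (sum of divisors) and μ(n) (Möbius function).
(σ * μ)(2391) = 2391

Divisors of 2391: [1, 3, 797, 2391]. For each d | 2391:
  d = 1: σ(1) · μ(2391/1) = 1 · 1 = 1
  d = 3: σ(3) · μ(2391/3) = 4 · -1 = -4
  d = 797: σ(797) · μ(2391/797) = 798 · -1 = -798
  d = 2391: σ(2391) · μ(2391/2391) = 3192 · 1 = 3192
Summing: (σ * μ)(2391) = 1 + -4 + -798 + 3192 = 2391.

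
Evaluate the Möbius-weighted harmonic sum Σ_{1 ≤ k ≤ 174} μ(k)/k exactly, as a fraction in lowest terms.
Σ μ(k)/k = -291895861671370214401988773976597804369856804354890517841750669749/27764983964554203230141949225149376041830084932479143674493613998285

Values of μ(k) for 1 ≤ k ≤ 174: μ(1) = 1, μ(2) = -1, μ(3) = -1, μ(5) = -1, μ(6) = 1, μ(7) = -1, μ(10) = 1, μ(11) = -1, μ(13) = -1, μ(14) = 1, μ(15) = 1, μ(17) = -1, μ(19) = -1, μ(21) = 1, μ(22) = 1, μ(23) = -1, μ(26) = 1, μ(29) = -1, μ(30) = -1, μ(31) = -1, μ(33) = 1, μ(34) = 1, μ(35) = 1, μ(37) = -1, μ(38) = 1, μ(39) = 1, μ(41) = -1, μ(42) = -1, μ(43) = -1, μ(46) = 1, μ(47) = -1, μ(51) = 1, μ(53) = -1, μ(55) = 1, μ(57) = 1, μ(58) = 1, μ(59) = -1, μ(61) = -1, μ(62) = 1, μ(65) = 1, μ(66) = -1, μ(67) = -1, μ(69) = 1, μ(70) = -1, μ(71) = -1, μ(73) = -1, μ(74) = 1, μ(77) = 1, μ(78) = -1, μ(79) = -1, μ(82) = 1, μ(83) = -1, μ(85) = 1, μ(86) = 1, μ(87) = 1, μ(89) = -1, μ(91) = 1, μ(93) = 1, μ(94) = 1, μ(95) = 1, μ(97) = -1, μ(101) = -1, μ(102) = -1, μ(103) = -1, μ(105) = -1, μ(106) = 1, μ(107) = -1, μ(109) = -1, μ(110) = -1, μ(111) = 1, μ(113) = -1, μ(114) = -1, μ(115) = 1, μ(118) = 1, μ(119) = 1, μ(122) = 1, μ(123) = 1, μ(127) = -1, μ(129) = 1, μ(130) = -1, μ(131) = -1, μ(133) = 1, μ(134) = 1, μ(137) = -1, μ(138) = -1, μ(139) = -1, μ(141) = 1, μ(142) = 1, μ(143) = 1, μ(145) = 1, μ(146) = 1, μ(149) = -1, μ(151) = -1, μ(154) = -1, μ(155) = 1, μ(157) = -1, μ(158) = 1, μ(159) = 1, μ(161) = 1, μ(163) = -1, μ(165) = -1, μ(166) = 1, μ(167) = -1, μ(170) = -1, μ(173) = -1, μ(174) = -1, with μ = 0 on non-squarefree integers. Summing μ(k)/k for k where μ(k) ≠ 0 gives -291895861671370214401988773976597804369856804354890517841750669749/27764983964554203230141949225149376041830084932479143674493613998285 ≈ -0.0105. (PNT ⟺ this sum → 0 as n → ∞.)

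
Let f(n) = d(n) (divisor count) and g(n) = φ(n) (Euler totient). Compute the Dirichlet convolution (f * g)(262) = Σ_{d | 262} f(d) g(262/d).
(d * φ)(262) = 396

Divisors of 262: [1, 2, 131, 262]. For each d | 262:
  d = 1: d(1) · φ(262/1) = 1 · 130 = 130
  d = 2: d(2) · φ(262/2) = 2 · 130 = 260
  d = 131: d(131) · φ(262/131) = 2 · 1 = 2
  d = 262: d(262) · φ(262/262) = 4 · 1 = 4
Summing: (d * φ)(262) = 130 + 260 + 2 + 4 = 396.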